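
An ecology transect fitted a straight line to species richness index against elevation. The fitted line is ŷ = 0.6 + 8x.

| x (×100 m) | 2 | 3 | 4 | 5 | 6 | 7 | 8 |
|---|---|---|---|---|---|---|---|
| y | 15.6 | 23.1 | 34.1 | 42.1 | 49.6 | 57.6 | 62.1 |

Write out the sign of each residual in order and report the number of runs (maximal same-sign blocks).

3 runs

x=2: ŷ = 0.6 + 8·2 = 16.6; r = 15.6 − 16.6 = -1
x=3: ŷ = 0.6 + 8·3 = 24.6; r = 23.1 − 24.6 = -1.5
x=4: ŷ = 0.6 + 8·4 = 32.6; r = 34.1 − 32.6 = 1.5
x=5: ŷ = 0.6 + 8·5 = 40.6; r = 42.1 − 40.6 = 1.5
x=6: ŷ = 0.6 + 8·6 = 48.6; r = 49.6 − 48.6 = 1
x=7: ŷ = 0.6 + 8·7 = 56.6; r = 57.6 − 56.6 = 1
x=8: ŷ = 0.6 + 8·8 = 64.6; r = 62.1 − 64.6 = -2.5
Signs: − − + + + + −
Runs: −×2, +×4, −×1 → 3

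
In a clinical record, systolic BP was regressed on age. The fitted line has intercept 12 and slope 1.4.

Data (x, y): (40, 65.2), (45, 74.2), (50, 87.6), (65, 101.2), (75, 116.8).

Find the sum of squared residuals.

x=40: ŷ = 12 + 1.4·40 = 68; e = 65.2 − 68 = -2.8
x=45: ŷ = 12 + 1.4·45 = 75; e = 74.2 − 75 = -0.8
x=50: ŷ = 12 + 1.4·50 = 82; e = 87.6 − 82 = 5.6
x=65: ŷ = 12 + 1.4·65 = 103; e = 101.2 − 103 = -1.8
x=75: ŷ = 12 + 1.4·75 = 117; e = 116.8 − 117 = -0.2
SSE = 7.84 + 0.64 + 31.36 + 3.24 + 0.04 = 43.12

SSE = 43.12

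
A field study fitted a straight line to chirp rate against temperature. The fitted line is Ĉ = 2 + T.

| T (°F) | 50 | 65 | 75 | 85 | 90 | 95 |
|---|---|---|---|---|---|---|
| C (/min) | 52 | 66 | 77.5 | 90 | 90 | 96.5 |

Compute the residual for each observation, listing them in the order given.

0, -1, 0.5, 3, -2, -0.5

T=50: Ĉ = 2 + 50 = 52; r = 52 − 52 = 0
T=65: Ĉ = 2 + 65 = 67; r = 66 − 67 = -1
T=75: Ĉ = 2 + 75 = 77; r = 77.5 − 77 = 0.5
T=85: Ĉ = 2 + 85 = 87; r = 90 − 87 = 3
T=90: Ĉ = 2 + 90 = 92; r = 90 − 92 = -2
T=95: Ĉ = 2 + 95 = 97; r = 96.5 − 97 = -0.5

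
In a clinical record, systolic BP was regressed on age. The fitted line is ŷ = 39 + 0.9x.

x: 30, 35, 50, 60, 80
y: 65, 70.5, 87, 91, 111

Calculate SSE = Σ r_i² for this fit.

SSE = 14

x=30: ŷ = 39 + 0.9·30 = 66; r = 65 − 66 = -1
x=35: ŷ = 39 + 0.9·35 = 70.5; r = 70.5 − 70.5 = 0
x=50: ŷ = 39 + 0.9·50 = 84; r = 87 − 84 = 3
x=60: ŷ = 39 + 0.9·60 = 93; r = 91 − 93 = -2
x=80: ŷ = 39 + 0.9·80 = 111; r = 111 − 111 = 0
SSE = 1 + 0 + 9 + 4 + 0 = 14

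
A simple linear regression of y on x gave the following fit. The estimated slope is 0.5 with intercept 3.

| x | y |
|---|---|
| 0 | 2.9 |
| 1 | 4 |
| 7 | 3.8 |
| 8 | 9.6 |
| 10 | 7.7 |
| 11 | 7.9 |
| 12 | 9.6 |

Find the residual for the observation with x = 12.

ŷ = 3 + 0.5·12 = 9
r = 9.6 − 9 = 0.6

r = 0.6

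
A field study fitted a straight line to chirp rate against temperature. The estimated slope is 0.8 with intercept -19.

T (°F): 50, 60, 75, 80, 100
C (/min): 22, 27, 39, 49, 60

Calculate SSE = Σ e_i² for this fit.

T=50: ŷ = -19 + 0.8·50 = 21; e = 22 − 21 = 1
T=60: ŷ = -19 + 0.8·60 = 29; e = 27 − 29 = -2
T=75: ŷ = -19 + 0.8·75 = 41; e = 39 − 41 = -2
T=80: ŷ = -19 + 0.8·80 = 45; e = 49 − 45 = 4
T=100: ŷ = -19 + 0.8·100 = 61; e = 60 − 61 = -1
SSE = 1 + 4 + 4 + 16 + 1 = 26

SSE = 26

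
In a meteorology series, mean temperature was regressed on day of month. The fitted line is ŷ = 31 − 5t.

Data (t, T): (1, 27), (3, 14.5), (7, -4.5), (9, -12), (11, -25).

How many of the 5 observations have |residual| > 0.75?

4

t=1: ŷ = 31 − 5·1 = 26; r = 27 − 26 = 1
t=3: ŷ = 31 − 5·3 = 16; r = 14.5 − 16 = -1.5
t=7: ŷ = 31 − 5·7 = -4; r = -4.5 − (-4) = -0.5
t=9: ŷ = 31 − 5·9 = -14; r = -12 − (-14) = 2
t=11: ŷ = 31 − 5·11 = -24; r = -25 − (-24) = -1
|r| > 0.75: t=1 (|r|=1), t=3 (|r|=1.5), t=9 (|r|=2), t=11 (|r|=1) → 4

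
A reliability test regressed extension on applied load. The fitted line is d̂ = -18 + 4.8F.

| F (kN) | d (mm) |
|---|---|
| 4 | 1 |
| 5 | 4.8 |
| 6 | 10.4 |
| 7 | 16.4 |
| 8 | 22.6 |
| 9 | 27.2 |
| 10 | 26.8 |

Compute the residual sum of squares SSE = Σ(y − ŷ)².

SSE = 21.36

F=4: d̂ = -18 + 4.8·4 = 1.2; r = 1 − 1.2 = -0.2
F=5: d̂ = -18 + 4.8·5 = 6; r = 4.8 − 6 = -1.2
F=6: d̂ = -18 + 4.8·6 = 10.8; r = 10.4 − 10.8 = -0.4
F=7: d̂ = -18 + 4.8·7 = 15.6; r = 16.4 − 15.6 = 0.8
F=8: d̂ = -18 + 4.8·8 = 20.4; r = 22.6 − 20.4 = 2.2
F=9: d̂ = -18 + 4.8·9 = 25.2; r = 27.2 − 25.2 = 2
F=10: d̂ = -18 + 4.8·10 = 30; r = 26.8 − 30 = -3.2
SSE = 0.04 + 1.44 + 0.16 + 0.64 + 4.84 + 4 + 10.24 = 21.36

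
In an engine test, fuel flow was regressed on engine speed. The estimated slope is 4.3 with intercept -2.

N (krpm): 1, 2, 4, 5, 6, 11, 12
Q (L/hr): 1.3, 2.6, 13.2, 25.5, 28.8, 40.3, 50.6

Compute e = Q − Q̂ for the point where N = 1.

e = -1

Q̂ = -2 + 4.3·1 = 2.3
e = 1.3 − 2.3 = -1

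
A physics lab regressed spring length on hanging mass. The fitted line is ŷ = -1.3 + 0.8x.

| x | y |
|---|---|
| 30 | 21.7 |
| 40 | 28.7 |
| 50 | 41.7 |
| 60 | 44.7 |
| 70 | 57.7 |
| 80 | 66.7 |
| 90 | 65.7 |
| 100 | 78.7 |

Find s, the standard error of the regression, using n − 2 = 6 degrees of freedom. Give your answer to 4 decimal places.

x=30: ŷ = -1.3 + 0.8·30 = 22.7; e = 21.7 − 22.7 = -1
x=40: ŷ = -1.3 + 0.8·40 = 30.7; e = 28.7 − 30.7 = -2
x=50: ŷ = -1.3 + 0.8·50 = 38.7; e = 41.7 − 38.7 = 3
x=60: ŷ = -1.3 + 0.8·60 = 46.7; e = 44.7 − 46.7 = -2
x=70: ŷ = -1.3 + 0.8·70 = 54.7; e = 57.7 − 54.7 = 3
x=80: ŷ = -1.3 + 0.8·80 = 62.7; e = 66.7 − 62.7 = 4
x=90: ŷ = -1.3 + 0.8·90 = 70.7; e = 65.7 − 70.7 = -5
x=100: ŷ = -1.3 + 0.8·100 = 78.7; e = 78.7 − 78.7 = 0
SSE = 1 + 4 + 9 + 4 + 9 + 16 + 25 + 0 = 68
s = √(68/6) = √11.3333 ≈ 3.3665

s = 3.3665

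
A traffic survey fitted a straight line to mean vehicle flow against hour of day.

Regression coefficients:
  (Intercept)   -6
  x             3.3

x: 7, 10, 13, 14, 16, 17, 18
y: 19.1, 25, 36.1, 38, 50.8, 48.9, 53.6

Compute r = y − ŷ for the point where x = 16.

ŷ = -6 + 3.3·16 = 46.8
r = 50.8 − 46.8 = 4

r = 4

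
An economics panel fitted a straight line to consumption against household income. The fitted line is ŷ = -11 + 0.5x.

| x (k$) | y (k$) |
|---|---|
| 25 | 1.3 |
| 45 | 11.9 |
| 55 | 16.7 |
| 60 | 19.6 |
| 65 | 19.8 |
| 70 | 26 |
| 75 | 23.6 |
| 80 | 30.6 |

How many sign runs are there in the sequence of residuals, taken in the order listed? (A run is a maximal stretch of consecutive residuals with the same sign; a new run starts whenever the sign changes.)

6 runs

x=25: ŷ = -11 + 0.5·25 = 1.5; e = 1.3 − 1.5 = -0.2
x=45: ŷ = -11 + 0.5·45 = 11.5; e = 11.9 − 11.5 = 0.4
x=55: ŷ = -11 + 0.5·55 = 16.5; e = 16.7 − 16.5 = 0.2
x=60: ŷ = -11 + 0.5·60 = 19; e = 19.6 − 19 = 0.6
x=65: ŷ = -11 + 0.5·65 = 21.5; e = 19.8 − 21.5 = -1.7
x=70: ŷ = -11 + 0.5·70 = 24; e = 26 − 24 = 2
x=75: ŷ = -11 + 0.5·75 = 26.5; e = 23.6 − 26.5 = -2.9
x=80: ŷ = -11 + 0.5·80 = 29; e = 30.6 − 29 = 1.6
Signs: − + + + − + − +
Runs: −×1, +×3, −×1, +×1, −×1, +×1 → 6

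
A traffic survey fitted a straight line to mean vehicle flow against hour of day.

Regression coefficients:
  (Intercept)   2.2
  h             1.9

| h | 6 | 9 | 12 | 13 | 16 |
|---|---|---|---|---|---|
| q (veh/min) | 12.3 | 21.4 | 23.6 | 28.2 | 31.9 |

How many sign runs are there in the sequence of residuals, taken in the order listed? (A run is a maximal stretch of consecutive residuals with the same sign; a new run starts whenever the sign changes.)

h=6: q̂ = 2.2 + 1.9·6 = 13.6; r = 12.3 − 13.6 = -1.3
h=9: q̂ = 2.2 + 1.9·9 = 19.3; r = 21.4 − 19.3 = 2.1
h=12: q̂ = 2.2 + 1.9·12 = 25; r = 23.6 − 25 = -1.4
h=13: q̂ = 2.2 + 1.9·13 = 26.9; r = 28.2 − 26.9 = 1.3
h=16: q̂ = 2.2 + 1.9·16 = 32.6; r = 31.9 − 32.6 = -0.7
Signs: − + − + −
Runs: −×1, +×1, −×1, +×1, −×1 → 5

5 runs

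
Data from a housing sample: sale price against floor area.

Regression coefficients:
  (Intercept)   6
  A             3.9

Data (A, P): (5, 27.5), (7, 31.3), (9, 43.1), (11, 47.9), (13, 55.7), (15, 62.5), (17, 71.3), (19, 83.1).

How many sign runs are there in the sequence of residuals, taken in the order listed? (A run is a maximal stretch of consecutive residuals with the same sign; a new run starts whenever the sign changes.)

A=5: P̂ = 6 + 3.9·5 = 25.5; e = 27.5 − 25.5 = 2
A=7: P̂ = 6 + 3.9·7 = 33.3; e = 31.3 − 33.3 = -2
A=9: P̂ = 6 + 3.9·9 = 41.1; e = 43.1 − 41.1 = 2
A=11: P̂ = 6 + 3.9·11 = 48.9; e = 47.9 − 48.9 = -1
A=13: P̂ = 6 + 3.9·13 = 56.7; e = 55.7 − 56.7 = -1
A=15: P̂ = 6 + 3.9·15 = 64.5; e = 62.5 − 64.5 = -2
A=17: P̂ = 6 + 3.9·17 = 72.3; e = 71.3 − 72.3 = -1
A=19: P̂ = 6 + 3.9·19 = 80.1; e = 83.1 − 80.1 = 3
Signs: + − + − − − − +
Runs: +×1, −×1, +×1, −×4, +×1 → 5

5 runs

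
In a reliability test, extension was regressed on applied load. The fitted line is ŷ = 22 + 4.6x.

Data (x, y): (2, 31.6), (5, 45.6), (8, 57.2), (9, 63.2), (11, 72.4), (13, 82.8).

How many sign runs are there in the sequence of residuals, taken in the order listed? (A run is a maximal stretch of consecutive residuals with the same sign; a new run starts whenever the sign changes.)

3 runs

x=2: ŷ = 22 + 4.6·2 = 31.2; r = 31.6 − 31.2 = 0.4
x=5: ŷ = 22 + 4.6·5 = 45; r = 45.6 − 45 = 0.6
x=8: ŷ = 22 + 4.6·8 = 58.8; r = 57.2 − 58.8 = -1.6
x=9: ŷ = 22 + 4.6·9 = 63.4; r = 63.2 − 63.4 = -0.2
x=11: ŷ = 22 + 4.6·11 = 72.6; r = 72.4 − 72.6 = -0.2
x=13: ŷ = 22 + 4.6·13 = 81.8; r = 82.8 − 81.8 = 1
Signs: + + − − − +
Runs: +×2, −×3, +×1 → 3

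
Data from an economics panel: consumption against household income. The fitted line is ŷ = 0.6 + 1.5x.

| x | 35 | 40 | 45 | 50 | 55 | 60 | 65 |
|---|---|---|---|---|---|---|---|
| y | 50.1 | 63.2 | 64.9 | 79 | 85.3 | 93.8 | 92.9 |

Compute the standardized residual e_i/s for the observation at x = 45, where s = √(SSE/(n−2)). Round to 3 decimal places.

-0.802

x=35: ŷ = 0.6 + 1.5·35 = 53.1; e = 50.1 − 53.1 = -3
x=40: ŷ = 0.6 + 1.5·40 = 60.6; e = 63.2 − 60.6 = 2.6
x=45: ŷ = 0.6 + 1.5·45 = 68.1; e = 64.9 − 68.1 = -3.2
x=50: ŷ = 0.6 + 1.5·50 = 75.6; e = 79 − 75.6 = 3.4
x=55: ŷ = 0.6 + 1.5·55 = 83.1; e = 85.3 − 83.1 = 2.2
x=60: ŷ = 0.6 + 1.5·60 = 90.6; e = 93.8 − 90.6 = 3.2
x=65: ŷ = 0.6 + 1.5·65 = 98.1; e = 92.9 − 98.1 = -5.2
SSE = 9 + 6.76 + 10.24 + 11.56 + 4.84 + 10.24 + 27.04 = 79.68
s = √(79.68/5) = 3.99199
e/s = -3.2 / 3.99199 = -0.802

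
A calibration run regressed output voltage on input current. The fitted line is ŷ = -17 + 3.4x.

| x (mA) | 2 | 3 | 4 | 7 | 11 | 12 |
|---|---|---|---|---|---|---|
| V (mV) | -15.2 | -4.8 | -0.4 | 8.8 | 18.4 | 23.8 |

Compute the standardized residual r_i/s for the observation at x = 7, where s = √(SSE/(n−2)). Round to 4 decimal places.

x=2: ŷ = -17 + 3.4·2 = -10.2; r = -15.2 − (-10.2) = -5
x=3: ŷ = -17 + 3.4·3 = -6.8; r = -4.8 − (-6.8) = 2
x=4: ŷ = -17 + 3.4·4 = -3.4; r = -0.4 − (-3.4) = 3
x=7: ŷ = -17 + 3.4·7 = 6.8; r = 8.8 − 6.8 = 2
x=11: ŷ = -17 + 3.4·11 = 20.4; r = 18.4 − 20.4 = -2
x=12: ŷ = -17 + 3.4·12 = 23.8; r = 23.8 − 23.8 = 0
SSE = 25 + 4 + 9 + 4 + 4 + 0 = 46
s = √(46/4) = 3.39116
r/s = 2 / 3.39116 = 0.5898

0.5898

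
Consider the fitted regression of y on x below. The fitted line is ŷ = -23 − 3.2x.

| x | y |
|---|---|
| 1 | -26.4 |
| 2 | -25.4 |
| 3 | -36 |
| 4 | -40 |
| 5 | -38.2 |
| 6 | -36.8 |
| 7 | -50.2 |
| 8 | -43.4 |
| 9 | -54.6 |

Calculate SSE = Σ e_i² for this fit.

SSE = 132.96

x=1: ŷ = -23 − 3.2·1 = -26.2; e = -26.4 − (-26.2) = -0.2
x=2: ŷ = -23 − 3.2·2 = -29.4; e = -25.4 − (-29.4) = 4
x=3: ŷ = -23 − 3.2·3 = -32.6; e = -36 − (-32.6) = -3.4
x=4: ŷ = -23 − 3.2·4 = -35.8; e = -40 − (-35.8) = -4.2
x=5: ŷ = -23 − 3.2·5 = -39; e = -38.2 − (-39) = 0.8
x=6: ŷ = -23 − 3.2·6 = -42.2; e = -36.8 − (-42.2) = 5.4
x=7: ŷ = -23 − 3.2·7 = -45.4; e = -50.2 − (-45.4) = -4.8
x=8: ŷ = -23 − 3.2·8 = -48.6; e = -43.4 − (-48.6) = 5.2
x=9: ŷ = -23 − 3.2·9 = -51.8; e = -54.6 − (-51.8) = -2.8
SSE = 0.04 + 16 + 11.56 + 17.64 + 0.64 + 29.16 + 23.04 + 27.04 + 7.84 = 132.96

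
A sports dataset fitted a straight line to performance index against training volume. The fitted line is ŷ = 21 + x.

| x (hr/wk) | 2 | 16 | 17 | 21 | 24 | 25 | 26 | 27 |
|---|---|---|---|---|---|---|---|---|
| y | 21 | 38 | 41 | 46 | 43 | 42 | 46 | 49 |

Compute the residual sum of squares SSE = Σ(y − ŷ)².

SSE = 52

x=2: ŷ = 21 + 2 = 23; e = 21 − 23 = -2
x=16: ŷ = 21 + 16 = 37; e = 38 − 37 = 1
x=17: ŷ = 21 + 17 = 38; e = 41 − 38 = 3
x=21: ŷ = 21 + 21 = 42; e = 46 − 42 = 4
x=24: ŷ = 21 + 24 = 45; e = 43 − 45 = -2
x=25: ŷ = 21 + 25 = 46; e = 42 − 46 = -4
x=26: ŷ = 21 + 26 = 47; e = 46 − 47 = -1
x=27: ŷ = 21 + 27 = 48; e = 49 − 48 = 1
SSE = 4 + 1 + 9 + 16 + 4 + 16 + 1 + 1 = 52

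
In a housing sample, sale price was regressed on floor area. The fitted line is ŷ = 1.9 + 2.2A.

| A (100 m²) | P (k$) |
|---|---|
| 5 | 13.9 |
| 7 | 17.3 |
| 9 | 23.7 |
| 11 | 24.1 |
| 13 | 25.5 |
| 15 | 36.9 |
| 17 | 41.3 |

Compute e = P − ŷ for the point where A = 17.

ŷ = 1.9 + 2.2·17 = 39.3
e = 41.3 − 39.3 = 2

e = 2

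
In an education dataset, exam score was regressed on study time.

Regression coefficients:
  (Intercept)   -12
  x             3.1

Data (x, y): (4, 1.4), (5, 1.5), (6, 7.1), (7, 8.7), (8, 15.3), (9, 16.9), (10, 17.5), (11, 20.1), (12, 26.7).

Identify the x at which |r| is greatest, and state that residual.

x=4: ŷ = -12 + 3.1·4 = 0.4; r = 1.4 − 0.4 = 1
x=5: ŷ = -12 + 3.1·5 = 3.5; r = 1.5 − 3.5 = -2
x=6: ŷ = -12 + 3.1·6 = 6.6; r = 7.1 − 6.6 = 0.5
x=7: ŷ = -12 + 3.1·7 = 9.7; r = 8.7 − 9.7 = -1
x=8: ŷ = -12 + 3.1·8 = 12.8; r = 15.3 − 12.8 = 2.5
x=9: ŷ = -12 + 3.1·9 = 15.9; r = 16.9 − 15.9 = 1
x=10: ŷ = -12 + 3.1·10 = 19; r = 17.5 − 19 = -1.5
x=11: ŷ = -12 + 3.1·11 = 22.1; r = 20.1 − 22.1 = -2
x=12: ŷ = -12 + 3.1·12 = 25.2; r = 26.7 − 25.2 = 1.5
Largest |r| is 2.5 at x = 8, residual 2.5.

x = 8, r = 2.5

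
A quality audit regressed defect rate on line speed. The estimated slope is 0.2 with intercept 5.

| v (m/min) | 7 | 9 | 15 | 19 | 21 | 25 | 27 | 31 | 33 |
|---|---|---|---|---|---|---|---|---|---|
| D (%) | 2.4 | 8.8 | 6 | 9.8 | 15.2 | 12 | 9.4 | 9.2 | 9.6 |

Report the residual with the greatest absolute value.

v=7: ŷ = 5 + 0.2·7 = 6.4; e = 2.4 − 6.4 = -4
v=9: ŷ = 5 + 0.2·9 = 6.8; e = 8.8 − 6.8 = 2
v=15: ŷ = 5 + 0.2·15 = 8; e = 6 − 8 = -2
v=19: ŷ = 5 + 0.2·19 = 8.8; e = 9.8 − 8.8 = 1
v=21: ŷ = 5 + 0.2·21 = 9.2; e = 15.2 − 9.2 = 6
v=25: ŷ = 5 + 0.2·25 = 10; e = 12 − 10 = 2
v=27: ŷ = 5 + 0.2·27 = 10.4; e = 9.4 − 10.4 = -1
v=31: ŷ = 5 + 0.2·31 = 11.2; e = 9.2 − 11.2 = -2
v=33: ŷ = 5 + 0.2·33 = 11.6; e = 9.6 − 11.6 = -2
Largest |e| is 6 at v = 21, residual 6.

e = 6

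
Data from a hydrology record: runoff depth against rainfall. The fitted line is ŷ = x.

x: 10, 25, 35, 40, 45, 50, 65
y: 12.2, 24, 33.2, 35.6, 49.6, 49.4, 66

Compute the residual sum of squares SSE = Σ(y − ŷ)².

x=10: ŷ = 10 = 10; e = 12.2 − 10 = 2.2
x=25: ŷ = 25 = 25; e = 24 − 25 = -1
x=35: ŷ = 35 = 35; e = 33.2 − 35 = -1.8
x=40: ŷ = 40 = 40; e = 35.6 − 40 = -4.4
x=45: ŷ = 45 = 45; e = 49.6 − 45 = 4.6
x=50: ŷ = 50 = 50; e = 49.4 − 50 = -0.6
x=65: ŷ = 65 = 65; e = 66 − 65 = 1
SSE = 4.84 + 1 + 3.24 + 19.36 + 21.16 + 0.36 + 1 = 50.96

SSE = 50.96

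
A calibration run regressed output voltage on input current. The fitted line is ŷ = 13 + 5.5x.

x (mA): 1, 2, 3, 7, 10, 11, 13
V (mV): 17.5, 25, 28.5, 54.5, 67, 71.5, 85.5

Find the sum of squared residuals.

x=1: ŷ = 13 + 5.5·1 = 18.5; r = 17.5 − 18.5 = -1
x=2: ŷ = 13 + 5.5·2 = 24; r = 25 − 24 = 1
x=3: ŷ = 13 + 5.5·3 = 29.5; r = 28.5 − 29.5 = -1
x=7: ŷ = 13 + 5.5·7 = 51.5; r = 54.5 − 51.5 = 3
x=10: ŷ = 13 + 5.5·10 = 68; r = 67 − 68 = -1
x=11: ŷ = 13 + 5.5·11 = 73.5; r = 71.5 − 73.5 = -2
x=13: ŷ = 13 + 5.5·13 = 84.5; r = 85.5 − 84.5 = 1
SSE = 1 + 1 + 1 + 9 + 1 + 4 + 1 = 18

SSE = 18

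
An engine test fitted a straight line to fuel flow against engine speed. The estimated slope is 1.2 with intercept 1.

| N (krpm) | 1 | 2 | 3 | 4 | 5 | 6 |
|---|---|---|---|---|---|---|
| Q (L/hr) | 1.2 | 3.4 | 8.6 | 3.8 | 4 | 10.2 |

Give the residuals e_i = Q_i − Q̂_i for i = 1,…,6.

N=1: Q̂ = 1 + 1.2·1 = 2.2; e = 1.2 − 2.2 = -1
N=2: Q̂ = 1 + 1.2·2 = 3.4; e = 3.4 − 3.4 = 0
N=3: Q̂ = 1 + 1.2·3 = 4.6; e = 8.6 − 4.6 = 4
N=4: Q̂ = 1 + 1.2·4 = 5.8; e = 3.8 − 5.8 = -2
N=5: Q̂ = 1 + 1.2·5 = 7; e = 4 − 7 = -3
N=6: Q̂ = 1 + 1.2·6 = 8.2; e = 10.2 − 8.2 = 2

-1, 0, 4, -2, -3, 2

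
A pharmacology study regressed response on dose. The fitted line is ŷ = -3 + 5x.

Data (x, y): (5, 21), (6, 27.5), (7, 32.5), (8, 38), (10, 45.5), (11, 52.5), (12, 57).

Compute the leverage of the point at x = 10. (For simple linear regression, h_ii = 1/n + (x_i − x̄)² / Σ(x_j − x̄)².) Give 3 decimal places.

x̄ = (5 + 6 + 7 + 8 + 10 + 11 + 12)/7 = 8.42857
Σ(x − x̄)² = 11.7551 + 5.89796 + 2.04082 + 0.183673 + 2.46939 + 6.61224 + 12.7551 = 41.7143
h = 1/7 + (1.57143)²/41.7143 = 0.142857 + 0.0591977 = 0.202

h = 0.202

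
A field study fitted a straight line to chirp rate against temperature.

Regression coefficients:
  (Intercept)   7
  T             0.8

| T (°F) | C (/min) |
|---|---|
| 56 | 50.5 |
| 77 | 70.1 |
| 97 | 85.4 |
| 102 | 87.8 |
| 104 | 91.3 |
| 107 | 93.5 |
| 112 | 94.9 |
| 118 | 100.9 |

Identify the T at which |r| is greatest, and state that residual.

T = 112, r = -1.7

T=56: ŷ = 7 + 0.8·56 = 51.8; r = 50.5 − 51.8 = -1.3
T=77: ŷ = 7 + 0.8·77 = 68.6; r = 70.1 − 68.6 = 1.5
T=97: ŷ = 7 + 0.8·97 = 84.6; r = 85.4 − 84.6 = 0.8
T=102: ŷ = 7 + 0.8·102 = 88.6; r = 87.8 − 88.6 = -0.8
T=104: ŷ = 7 + 0.8·104 = 90.2; r = 91.3 − 90.2 = 1.1
T=107: ŷ = 7 + 0.8·107 = 92.6; r = 93.5 − 92.6 = 0.9
T=112: ŷ = 7 + 0.8·112 = 96.6; r = 94.9 − 96.6 = -1.7
T=118: ŷ = 7 + 0.8·118 = 101.4; r = 100.9 − 101.4 = -0.5
Largest |r| is 1.7 at T = 112, residual -1.7.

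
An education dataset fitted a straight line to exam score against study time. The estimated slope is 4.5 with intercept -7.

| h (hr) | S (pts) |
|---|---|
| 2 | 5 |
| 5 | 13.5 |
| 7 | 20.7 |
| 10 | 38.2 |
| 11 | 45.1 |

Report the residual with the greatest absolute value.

h=2: ŷ = -7 + 4.5·2 = 2; r = 5 − 2 = 3
h=5: ŷ = -7 + 4.5·5 = 15.5; r = 13.5 − 15.5 = -2
h=7: ŷ = -7 + 4.5·7 = 24.5; r = 20.7 − 24.5 = -3.8
h=10: ŷ = -7 + 4.5·10 = 38; r = 38.2 − 38 = 0.2
h=11: ŷ = -7 + 4.5·11 = 42.5; r = 45.1 − 42.5 = 2.6
Largest |r| is 3.8 at h = 7, residual -3.8.

r = -3.8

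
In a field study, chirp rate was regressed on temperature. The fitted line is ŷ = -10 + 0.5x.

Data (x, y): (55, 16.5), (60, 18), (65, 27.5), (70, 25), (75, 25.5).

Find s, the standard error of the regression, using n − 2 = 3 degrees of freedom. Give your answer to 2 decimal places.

x=55: ŷ = -10 + 0.5·55 = 17.5; r = 16.5 − 17.5 = -1
x=60: ŷ = -10 + 0.5·60 = 20; r = 18 − 20 = -2
x=65: ŷ = -10 + 0.5·65 = 22.5; r = 27.5 − 22.5 = 5
x=70: ŷ = -10 + 0.5·70 = 25; r = 25 − 25 = 0
x=75: ŷ = -10 + 0.5·75 = 27.5; r = 25.5 − 27.5 = -2
SSE = 1 + 4 + 25 + 0 + 4 = 34
s = √(34/3) = √11.3333 ≈ 3.37

s = 3.37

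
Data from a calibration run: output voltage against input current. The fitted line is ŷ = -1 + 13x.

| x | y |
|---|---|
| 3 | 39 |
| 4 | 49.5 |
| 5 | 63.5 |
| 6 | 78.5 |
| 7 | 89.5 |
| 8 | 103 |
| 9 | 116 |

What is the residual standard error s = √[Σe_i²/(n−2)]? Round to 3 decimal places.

x=3: ŷ = -1 + 13·3 = 38; e = 39 − 38 = 1
x=4: ŷ = -1 + 13·4 = 51; e = 49.5 − 51 = -1.5
x=5: ŷ = -1 + 13·5 = 64; e = 63.5 − 64 = -0.5
x=6: ŷ = -1 + 13·6 = 77; e = 78.5 − 77 = 1.5
x=7: ŷ = -1 + 13·7 = 90; e = 89.5 − 90 = -0.5
x=8: ŷ = -1 + 13·8 = 103; e = 103 − 103 = 0
x=9: ŷ = -1 + 13·9 = 116; e = 116 − 116 = 0
SSE = 1 + 2.25 + 0.25 + 2.25 + 0.25 + 0 + 0 = 6
s = √(6/5) = √1.2 ≈ 1.095

s = 1.095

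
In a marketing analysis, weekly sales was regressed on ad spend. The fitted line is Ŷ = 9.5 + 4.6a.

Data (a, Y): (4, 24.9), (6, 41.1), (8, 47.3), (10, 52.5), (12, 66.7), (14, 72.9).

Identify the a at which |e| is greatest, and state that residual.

a=4: Ŷ = 9.5 + 4.6·4 = 27.9; e = 24.9 − 27.9 = -3
a=6: Ŷ = 9.5 + 4.6·6 = 37.1; e = 41.1 − 37.1 = 4
a=8: Ŷ = 9.5 + 4.6·8 = 46.3; e = 47.3 − 46.3 = 1
a=10: Ŷ = 9.5 + 4.6·10 = 55.5; e = 52.5 − 55.5 = -3
a=12: Ŷ = 9.5 + 4.6·12 = 64.7; e = 66.7 − 64.7 = 2
a=14: Ŷ = 9.5 + 4.6·14 = 73.9; e = 72.9 − 73.9 = -1
Largest |e| is 4 at a = 6, residual 4.

a = 6, e = 4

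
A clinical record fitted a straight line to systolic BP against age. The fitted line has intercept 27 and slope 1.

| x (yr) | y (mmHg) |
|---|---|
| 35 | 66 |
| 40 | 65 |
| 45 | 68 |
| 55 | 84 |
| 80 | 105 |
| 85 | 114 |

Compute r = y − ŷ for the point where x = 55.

ŷ = 27 + 55 = 82
r = 84 − 82 = 2

r = 2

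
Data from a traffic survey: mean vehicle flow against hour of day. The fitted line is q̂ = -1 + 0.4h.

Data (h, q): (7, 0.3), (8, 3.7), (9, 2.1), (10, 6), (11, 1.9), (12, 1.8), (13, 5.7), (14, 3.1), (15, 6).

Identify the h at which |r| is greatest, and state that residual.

h=7: q̂ = -1 + 0.4·7 = 1.8; r = 0.3 − 1.8 = -1.5
h=8: q̂ = -1 + 0.4·8 = 2.2; r = 3.7 − 2.2 = 1.5
h=9: q̂ = -1 + 0.4·9 = 2.6; r = 2.1 − 2.6 = -0.5
h=10: q̂ = -1 + 0.4·10 = 3; r = 6 − 3 = 3
h=11: q̂ = -1 + 0.4·11 = 3.4; r = 1.9 − 3.4 = -1.5
h=12: q̂ = -1 + 0.4·12 = 3.8; r = 1.8 − 3.8 = -2
h=13: q̂ = -1 + 0.4·13 = 4.2; r = 5.7 − 4.2 = 1.5
h=14: q̂ = -1 + 0.4·14 = 4.6; r = 3.1 − 4.6 = -1.5
h=15: q̂ = -1 + 0.4·15 = 5; r = 6 − 5 = 1
Largest |r| is 3 at h = 10, residual 3.

h = 10, r = 3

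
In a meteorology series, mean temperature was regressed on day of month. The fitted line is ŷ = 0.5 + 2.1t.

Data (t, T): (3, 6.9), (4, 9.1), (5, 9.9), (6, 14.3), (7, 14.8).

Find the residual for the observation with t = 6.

ŷ = 0.5 + 2.1·6 = 13.1
r = 14.3 − 13.1 = 1.2

r = 1.2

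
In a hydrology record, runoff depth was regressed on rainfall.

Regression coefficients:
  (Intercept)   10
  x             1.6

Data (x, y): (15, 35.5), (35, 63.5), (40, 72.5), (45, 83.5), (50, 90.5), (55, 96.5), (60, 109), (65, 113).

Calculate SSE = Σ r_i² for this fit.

SSE = 25.5

x=15: ŷ = 10 + 1.6·15 = 34; r = 35.5 − 34 = 1.5
x=35: ŷ = 10 + 1.6·35 = 66; r = 63.5 − 66 = -2.5
x=40: ŷ = 10 + 1.6·40 = 74; r = 72.5 − 74 = -1.5
x=45: ŷ = 10 + 1.6·45 = 82; r = 83.5 − 82 = 1.5
x=50: ŷ = 10 + 1.6·50 = 90; r = 90.5 − 90 = 0.5
x=55: ŷ = 10 + 1.6·55 = 98; r = 96.5 − 98 = -1.5
x=60: ŷ = 10 + 1.6·60 = 106; r = 109 − 106 = 3
x=65: ŷ = 10 + 1.6·65 = 114; r = 113 − 114 = -1
SSE = 2.25 + 6.25 + 2.25 + 2.25 + 0.25 + 2.25 + 9 + 1 = 25.5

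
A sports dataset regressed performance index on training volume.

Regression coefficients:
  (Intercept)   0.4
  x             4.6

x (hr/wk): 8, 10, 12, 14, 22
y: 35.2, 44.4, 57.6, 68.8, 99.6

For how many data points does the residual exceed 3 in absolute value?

1

x=8: ŷ = 0.4 + 4.6·8 = 37.2; r = 35.2 − 37.2 = -2
x=10: ŷ = 0.4 + 4.6·10 = 46.4; r = 44.4 − 46.4 = -2
x=12: ŷ = 0.4 + 4.6·12 = 55.6; r = 57.6 − 55.6 = 2
x=14: ŷ = 0.4 + 4.6·14 = 64.8; r = 68.8 − 64.8 = 4
x=22: ŷ = 0.4 + 4.6·22 = 101.6; r = 99.6 − 101.6 = -2
|r| > 3: x=14 (|r|=4) → 1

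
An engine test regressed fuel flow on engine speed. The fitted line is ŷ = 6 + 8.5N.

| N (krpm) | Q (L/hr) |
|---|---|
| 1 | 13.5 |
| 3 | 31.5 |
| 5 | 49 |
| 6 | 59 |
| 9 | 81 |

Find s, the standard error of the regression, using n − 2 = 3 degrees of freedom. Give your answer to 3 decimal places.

N=1: ŷ = 6 + 8.5·1 = 14.5; r = 13.5 − 14.5 = -1
N=3: ŷ = 6 + 8.5·3 = 31.5; r = 31.5 − 31.5 = 0
N=5: ŷ = 6 + 8.5·5 = 48.5; r = 49 − 48.5 = 0.5
N=6: ŷ = 6 + 8.5·6 = 57; r = 59 − 57 = 2
N=9: ŷ = 6 + 8.5·9 = 82.5; r = 81 − 82.5 = -1.5
SSE = 1 + 0 + 0.25 + 4 + 2.25 = 7.5
s = √(7.5/3) = √2.5 ≈ 1.581

s = 1.581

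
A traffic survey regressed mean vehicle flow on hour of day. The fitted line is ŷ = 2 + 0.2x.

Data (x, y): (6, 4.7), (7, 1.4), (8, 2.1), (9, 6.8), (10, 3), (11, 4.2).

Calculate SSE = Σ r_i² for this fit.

SSE = 18.5

x=6: ŷ = 2 + 0.2·6 = 3.2; r = 4.7 − 3.2 = 1.5
x=7: ŷ = 2 + 0.2·7 = 3.4; r = 1.4 − 3.4 = -2
x=8: ŷ = 2 + 0.2·8 = 3.6; r = 2.1 − 3.6 = -1.5
x=9: ŷ = 2 + 0.2·9 = 3.8; r = 6.8 − 3.8 = 3
x=10: ŷ = 2 + 0.2·10 = 4; r = 3 − 4 = -1
x=11: ŷ = 2 + 0.2·11 = 4.2; r = 4.2 − 4.2 = 0
SSE = 2.25 + 4 + 2.25 + 9 + 1 + 0 = 18.5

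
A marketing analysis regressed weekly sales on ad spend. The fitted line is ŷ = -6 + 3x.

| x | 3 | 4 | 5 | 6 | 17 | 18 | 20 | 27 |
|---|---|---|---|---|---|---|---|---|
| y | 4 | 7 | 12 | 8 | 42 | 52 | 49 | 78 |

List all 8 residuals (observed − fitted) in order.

1, 1, 3, -4, -3, 4, -5, 3

x=3: ŷ = -6 + 3·3 = 3; r = 4 − 3 = 1
x=4: ŷ = -6 + 3·4 = 6; r = 7 − 6 = 1
x=5: ŷ = -6 + 3·5 = 9; r = 12 − 9 = 3
x=6: ŷ = -6 + 3·6 = 12; r = 8 − 12 = -4
x=17: ŷ = -6 + 3·17 = 45; r = 42 − 45 = -3
x=18: ŷ = -6 + 3·18 = 48; r = 52 − 48 = 4
x=20: ŷ = -6 + 3·20 = 54; r = 49 − 54 = -5
x=27: ŷ = -6 + 3·27 = 75; r = 78 − 75 = 3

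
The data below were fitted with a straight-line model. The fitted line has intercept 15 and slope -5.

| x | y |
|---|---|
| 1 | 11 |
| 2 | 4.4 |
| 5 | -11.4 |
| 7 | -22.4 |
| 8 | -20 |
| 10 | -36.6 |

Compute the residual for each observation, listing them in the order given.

x=1: ŷ = 15 − 5·1 = 10; r = 11 − 10 = 1
x=2: ŷ = 15 − 5·2 = 5; r = 4.4 − 5 = -0.6
x=5: ŷ = 15 − 5·5 = -10; r = -11.4 − (-10) = -1.4
x=7: ŷ = 15 − 5·7 = -20; r = -22.4 − (-20) = -2.4
x=8: ŷ = 15 − 5·8 = -25; r = -20 − (-25) = 5
x=10: ŷ = 15 − 5·10 = -35; r = -36.6 − (-35) = -1.6

1, -0.6, -1.4, -2.4, 5, -1.6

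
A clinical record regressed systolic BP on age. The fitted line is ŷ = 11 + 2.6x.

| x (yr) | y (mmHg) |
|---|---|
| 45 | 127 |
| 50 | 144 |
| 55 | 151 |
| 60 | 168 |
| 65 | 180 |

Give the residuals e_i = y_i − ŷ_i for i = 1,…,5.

x=45: ŷ = 11 + 2.6·45 = 128; e = 127 − 128 = -1
x=50: ŷ = 11 + 2.6·50 = 141; e = 144 − 141 = 3
x=55: ŷ = 11 + 2.6·55 = 154; e = 151 − 154 = -3
x=60: ŷ = 11 + 2.6·60 = 167; e = 168 − 167 = 1
x=65: ŷ = 11 + 2.6·65 = 180; e = 180 − 180 = 0

-1, 3, -3, 1, 0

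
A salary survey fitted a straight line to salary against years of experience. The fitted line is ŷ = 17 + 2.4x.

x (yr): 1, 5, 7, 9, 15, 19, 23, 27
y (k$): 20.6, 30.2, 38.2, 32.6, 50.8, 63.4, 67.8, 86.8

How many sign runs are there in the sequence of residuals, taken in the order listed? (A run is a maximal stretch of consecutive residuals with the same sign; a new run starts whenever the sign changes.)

x=1: ŷ = 17 + 2.4·1 = 19.4; e = 20.6 − 19.4 = 1.2
x=5: ŷ = 17 + 2.4·5 = 29; e = 30.2 − 29 = 1.2
x=7: ŷ = 17 + 2.4·7 = 33.8; e = 38.2 − 33.8 = 4.4
x=9: ŷ = 17 + 2.4·9 = 38.6; e = 32.6 − 38.6 = -6
x=15: ŷ = 17 + 2.4·15 = 53; e = 50.8 − 53 = -2.2
x=19: ŷ = 17 + 2.4·19 = 62.6; e = 63.4 − 62.6 = 0.8
x=23: ŷ = 17 + 2.4·23 = 72.2; e = 67.8 − 72.2 = -4.4
x=27: ŷ = 17 + 2.4·27 = 81.8; e = 86.8 − 81.8 = 5
Signs: + + + − − + − +
Runs: +×3, −×2, +×1, −×1, +×1 → 5

5 runs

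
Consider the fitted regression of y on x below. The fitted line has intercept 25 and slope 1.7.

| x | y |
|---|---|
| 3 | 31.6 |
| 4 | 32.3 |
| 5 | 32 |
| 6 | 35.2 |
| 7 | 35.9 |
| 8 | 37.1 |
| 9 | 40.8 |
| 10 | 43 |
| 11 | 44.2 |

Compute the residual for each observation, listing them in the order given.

1.5, 0.5, -1.5, 0, -1, -1.5, 0.5, 1, 0.5

x=3: ŷ = 25 + 1.7·3 = 30.1; r = 31.6 − 30.1 = 1.5
x=4: ŷ = 25 + 1.7·4 = 31.8; r = 32.3 − 31.8 = 0.5
x=5: ŷ = 25 + 1.7·5 = 33.5; r = 32 − 33.5 = -1.5
x=6: ŷ = 25 + 1.7·6 = 35.2; r = 35.2 − 35.2 = 0
x=7: ŷ = 25 + 1.7·7 = 36.9; r = 35.9 − 36.9 = -1
x=8: ŷ = 25 + 1.7·8 = 38.6; r = 37.1 − 38.6 = -1.5
x=9: ŷ = 25 + 1.7·9 = 40.3; r = 40.8 − 40.3 = 0.5
x=10: ŷ = 25 + 1.7·10 = 42; r = 43 − 42 = 1
x=11: ŷ = 25 + 1.7·11 = 43.7; r = 44.2 − 43.7 = 0.5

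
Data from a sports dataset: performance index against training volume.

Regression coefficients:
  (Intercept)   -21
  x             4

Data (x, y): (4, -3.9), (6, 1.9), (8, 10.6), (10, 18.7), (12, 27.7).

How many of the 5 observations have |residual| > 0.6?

3

x=4: ŷ = -21 + 4·4 = -5; e = -3.9 − (-5) = 1.1
x=6: ŷ = -21 + 4·6 = 3; e = 1.9 − 3 = -1.1
x=8: ŷ = -21 + 4·8 = 11; e = 10.6 − 11 = -0.4
x=10: ŷ = -21 + 4·10 = 19; e = 18.7 − 19 = -0.3
x=12: ŷ = -21 + 4·12 = 27; e = 27.7 − 27 = 0.7
|e| > 0.6: x=4 (|e|=1.1), x=6 (|e|=1.1), x=12 (|e|=0.7) → 3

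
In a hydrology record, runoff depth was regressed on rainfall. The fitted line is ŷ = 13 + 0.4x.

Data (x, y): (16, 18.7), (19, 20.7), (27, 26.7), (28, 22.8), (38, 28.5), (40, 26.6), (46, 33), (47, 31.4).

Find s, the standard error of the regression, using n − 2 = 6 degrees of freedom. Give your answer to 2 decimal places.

x=16: ŷ = 13 + 0.4·16 = 19.4; r = 18.7 − 19.4 = -0.7
x=19: ŷ = 13 + 0.4·19 = 20.6; r = 20.7 − 20.6 = 0.1
x=27: ŷ = 13 + 0.4·27 = 23.8; r = 26.7 − 23.8 = 2.9
x=28: ŷ = 13 + 0.4·28 = 24.2; r = 22.8 − 24.2 = -1.4
x=38: ŷ = 13 + 0.4·38 = 28.2; r = 28.5 − 28.2 = 0.3
x=40: ŷ = 13 + 0.4·40 = 29; r = 26.6 − 29 = -2.4
x=46: ŷ = 13 + 0.4·46 = 31.4; r = 33 − 31.4 = 1.6
x=47: ŷ = 13 + 0.4·47 = 31.8; r = 31.4 − 31.8 = -0.4
SSE = 0.49 + 0.01 + 8.41 + 1.96 + 0.09 + 5.76 + 2.56 + 0.16 = 19.44
s = √(19.44/6) = √3.24 ≈ 1.80

s = 1.80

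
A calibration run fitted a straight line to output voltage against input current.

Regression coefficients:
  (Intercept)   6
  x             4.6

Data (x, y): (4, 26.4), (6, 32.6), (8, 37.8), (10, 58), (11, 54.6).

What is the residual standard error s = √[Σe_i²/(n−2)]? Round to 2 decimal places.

s = 4.83

x=4: ŷ = 6 + 4.6·4 = 24.4; e = 26.4 − 24.4 = 2
x=6: ŷ = 6 + 4.6·6 = 33.6; e = 32.6 − 33.6 = -1
x=8: ŷ = 6 + 4.6·8 = 42.8; e = 37.8 − 42.8 = -5
x=10: ŷ = 6 + 4.6·10 = 52; e = 58 − 52 = 6
x=11: ŷ = 6 + 4.6·11 = 56.6; e = 54.6 − 56.6 = -2
SSE = 4 + 1 + 25 + 36 + 4 = 70
s = √(70/3) = √23.3333 ≈ 4.83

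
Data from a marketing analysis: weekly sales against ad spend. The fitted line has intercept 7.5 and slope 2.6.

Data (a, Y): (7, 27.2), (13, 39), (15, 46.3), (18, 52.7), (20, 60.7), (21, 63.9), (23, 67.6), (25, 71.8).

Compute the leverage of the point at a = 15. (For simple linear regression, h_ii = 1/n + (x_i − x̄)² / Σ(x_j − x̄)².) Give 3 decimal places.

h = 0.156

ā = (7 + 13 + 15 + 18 + 20 + 21 + 23 + 25)/8 = 17.75
Σ(a − ā)² = 115.562 + 22.5625 + 7.5625 + 0.0625 + 5.0625 + 10.5625 + 27.5625 + 52.5625 = 241.5
h = 1/8 + (-2.75)²/241.5 = 0.125 + 0.0313147 = 0.156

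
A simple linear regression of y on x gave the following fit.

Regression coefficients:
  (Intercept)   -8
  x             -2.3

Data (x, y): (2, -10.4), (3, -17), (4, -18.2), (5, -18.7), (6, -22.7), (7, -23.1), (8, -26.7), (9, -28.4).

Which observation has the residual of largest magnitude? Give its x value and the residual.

x = 2, r = 2.2

x=2: ŷ = -8 − 2.3·2 = -12.6; r = -10.4 − (-12.6) = 2.2
x=3: ŷ = -8 − 2.3·3 = -14.9; r = -17 − (-14.9) = -2.1
x=4: ŷ = -8 − 2.3·4 = -17.2; r = -18.2 − (-17.2) = -1
x=5: ŷ = -8 − 2.3·5 = -19.5; r = -18.7 − (-19.5) = 0.8
x=6: ŷ = -8 − 2.3·6 = -21.8; r = -22.7 − (-21.8) = -0.9
x=7: ŷ = -8 − 2.3·7 = -24.1; r = -23.1 − (-24.1) = 1
x=8: ŷ = -8 − 2.3·8 = -26.4; r = -26.7 − (-26.4) = -0.3
x=9: ŷ = -8 − 2.3·9 = -28.7; r = -28.4 − (-28.7) = 0.3
Largest |r| is 2.2 at x = 2, residual 2.2.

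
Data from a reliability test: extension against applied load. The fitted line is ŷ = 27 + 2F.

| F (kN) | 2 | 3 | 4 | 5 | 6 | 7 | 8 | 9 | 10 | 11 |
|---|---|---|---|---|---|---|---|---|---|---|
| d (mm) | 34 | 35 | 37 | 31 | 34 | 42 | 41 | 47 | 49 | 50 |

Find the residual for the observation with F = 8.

r = -2

ŷ = 27 + 2·8 = 43
r = 41 − 43 = -2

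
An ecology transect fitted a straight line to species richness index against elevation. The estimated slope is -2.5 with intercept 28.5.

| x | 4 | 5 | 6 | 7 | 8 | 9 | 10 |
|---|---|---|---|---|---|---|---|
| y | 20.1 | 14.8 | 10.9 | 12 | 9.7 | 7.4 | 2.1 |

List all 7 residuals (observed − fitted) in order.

x=4: ŷ = 28.5 − 2.5·4 = 18.5; r = 20.1 − 18.5 = 1.6
x=5: ŷ = 28.5 − 2.5·5 = 16; r = 14.8 − 16 = -1.2
x=6: ŷ = 28.5 − 2.5·6 = 13.5; r = 10.9 − 13.5 = -2.6
x=7: ŷ = 28.5 − 2.5·7 = 11; r = 12 − 11 = 1
x=8: ŷ = 28.5 − 2.5·8 = 8.5; r = 9.7 − 8.5 = 1.2
x=9: ŷ = 28.5 − 2.5·9 = 6; r = 7.4 − 6 = 1.4
x=10: ŷ = 28.5 − 2.5·10 = 3.5; r = 2.1 − 3.5 = -1.4

1.6, -1.2, -2.6, 1, 1.2, 1.4, -1.4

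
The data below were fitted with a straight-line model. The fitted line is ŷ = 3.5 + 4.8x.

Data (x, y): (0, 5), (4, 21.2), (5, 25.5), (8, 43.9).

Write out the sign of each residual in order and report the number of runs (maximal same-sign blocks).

x=0: ŷ = 3.5 + 4.8·0 = 3.5; r = 5 − 3.5 = 1.5
x=4: ŷ = 3.5 + 4.8·4 = 22.7; r = 21.2 − 22.7 = -1.5
x=5: ŷ = 3.5 + 4.8·5 = 27.5; r = 25.5 − 27.5 = -2
x=8: ŷ = 3.5 + 4.8·8 = 41.9; r = 43.9 − 41.9 = 2
Signs: + − − +
Runs: +×1, −×2, +×1 → 3

3 runs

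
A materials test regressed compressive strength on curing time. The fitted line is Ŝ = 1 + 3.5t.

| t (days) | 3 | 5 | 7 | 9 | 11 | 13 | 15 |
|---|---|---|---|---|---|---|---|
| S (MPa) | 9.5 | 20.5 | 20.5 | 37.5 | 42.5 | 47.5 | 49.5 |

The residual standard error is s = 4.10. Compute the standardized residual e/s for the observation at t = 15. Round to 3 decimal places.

Ŝ = 1 + 3.5·15 = 53.5
e = 49.5 − 53.5 = -4
e/s = -4 / 4.10 = -0.976

-0.976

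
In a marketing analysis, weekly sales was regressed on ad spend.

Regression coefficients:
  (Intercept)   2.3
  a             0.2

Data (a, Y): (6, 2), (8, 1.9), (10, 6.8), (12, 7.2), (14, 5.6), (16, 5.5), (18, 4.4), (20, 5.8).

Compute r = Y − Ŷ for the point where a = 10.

r = 2.5

Ŷ = 2.3 + 0.2·10 = 4.3
r = 6.8 − 4.3 = 2.5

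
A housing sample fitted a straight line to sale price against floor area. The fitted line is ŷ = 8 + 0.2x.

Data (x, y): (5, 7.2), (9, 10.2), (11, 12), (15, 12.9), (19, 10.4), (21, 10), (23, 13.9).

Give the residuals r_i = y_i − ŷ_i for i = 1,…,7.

-1.8, 0.4, 1.8, 1.9, -1.4, -2.2, 1.3

x=5: ŷ = 8 + 0.2·5 = 9; r = 7.2 − 9 = -1.8
x=9: ŷ = 8 + 0.2·9 = 9.8; r = 10.2 − 9.8 = 0.4
x=11: ŷ = 8 + 0.2·11 = 10.2; r = 12 − 10.2 = 1.8
x=15: ŷ = 8 + 0.2·15 = 11; r = 12.9 − 11 = 1.9
x=19: ŷ = 8 + 0.2·19 = 11.8; r = 10.4 − 11.8 = -1.4
x=21: ŷ = 8 + 0.2·21 = 12.2; r = 10 − 12.2 = -2.2
x=23: ŷ = 8 + 0.2·23 = 12.6; r = 13.9 − 12.6 = 1.3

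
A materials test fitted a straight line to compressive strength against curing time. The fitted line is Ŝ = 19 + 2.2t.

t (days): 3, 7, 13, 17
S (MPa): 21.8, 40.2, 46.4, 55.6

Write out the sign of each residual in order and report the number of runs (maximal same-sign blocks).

t=3: Ŝ = 19 + 2.2·3 = 25.6; r = 21.8 − 25.6 = -3.8
t=7: Ŝ = 19 + 2.2·7 = 34.4; r = 40.2 − 34.4 = 5.8
t=13: Ŝ = 19 + 2.2·13 = 47.6; r = 46.4 − 47.6 = -1.2
t=17: Ŝ = 19 + 2.2·17 = 56.4; r = 55.6 − 56.4 = -0.8
Signs: − + − −
Runs: −×1, +×1, −×2 → 3

3 runs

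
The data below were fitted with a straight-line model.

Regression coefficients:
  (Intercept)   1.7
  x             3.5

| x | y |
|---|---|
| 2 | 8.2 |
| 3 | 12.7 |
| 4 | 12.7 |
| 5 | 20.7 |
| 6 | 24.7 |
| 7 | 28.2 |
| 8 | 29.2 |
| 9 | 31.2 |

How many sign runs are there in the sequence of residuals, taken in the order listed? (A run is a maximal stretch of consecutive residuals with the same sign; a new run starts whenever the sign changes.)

x=2: ŷ = 1.7 + 3.5·2 = 8.7; e = 8.2 − 8.7 = -0.5
x=3: ŷ = 1.7 + 3.5·3 = 12.2; e = 12.7 − 12.2 = 0.5
x=4: ŷ = 1.7 + 3.5·4 = 15.7; e = 12.7 − 15.7 = -3
x=5: ŷ = 1.7 + 3.5·5 = 19.2; e = 20.7 − 19.2 = 1.5
x=6: ŷ = 1.7 + 3.5·6 = 22.7; e = 24.7 − 22.7 = 2
x=7: ŷ = 1.7 + 3.5·7 = 26.2; e = 28.2 − 26.2 = 2
x=8: ŷ = 1.7 + 3.5·8 = 29.7; e = 29.2 − 29.7 = -0.5
x=9: ŷ = 1.7 + 3.5·9 = 33.2; e = 31.2 − 33.2 = -2
Signs: − + − + + + − −
Runs: −×1, +×1, −×1, +×3, −×2 → 5

5 runs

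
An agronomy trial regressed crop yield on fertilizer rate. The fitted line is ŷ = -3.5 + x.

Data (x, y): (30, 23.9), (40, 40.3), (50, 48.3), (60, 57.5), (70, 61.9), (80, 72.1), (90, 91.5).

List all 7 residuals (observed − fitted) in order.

x=30: ŷ = -3.5 + 30 = 26.5; r = 23.9 − 26.5 = -2.6
x=40: ŷ = -3.5 + 40 = 36.5; r = 40.3 − 36.5 = 3.8
x=50: ŷ = -3.5 + 50 = 46.5; r = 48.3 − 46.5 = 1.8
x=60: ŷ = -3.5 + 60 = 56.5; r = 57.5 − 56.5 = 1
x=70: ŷ = -3.5 + 70 = 66.5; r = 61.9 − 66.5 = -4.6
x=80: ŷ = -3.5 + 80 = 76.5; r = 72.1 − 76.5 = -4.4
x=90: ŷ = -3.5 + 90 = 86.5; r = 91.5 − 86.5 = 5

-2.6, 3.8, 1.8, 1, -4.6, -4.4, 5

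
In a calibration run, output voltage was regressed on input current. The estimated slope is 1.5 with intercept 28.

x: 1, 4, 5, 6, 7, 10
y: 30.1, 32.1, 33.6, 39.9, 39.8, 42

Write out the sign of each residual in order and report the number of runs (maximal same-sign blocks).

4 runs

x=1: ŷ = 28 + 1.5·1 = 29.5; r = 30.1 − 29.5 = 0.6
x=4: ŷ = 28 + 1.5·4 = 34; r = 32.1 − 34 = -1.9
x=5: ŷ = 28 + 1.5·5 = 35.5; r = 33.6 − 35.5 = -1.9
x=6: ŷ = 28 + 1.5·6 = 37; r = 39.9 − 37 = 2.9
x=7: ŷ = 28 + 1.5·7 = 38.5; r = 39.8 − 38.5 = 1.3
x=10: ŷ = 28 + 1.5·10 = 43; r = 42 − 43 = -1
Signs: + − − + + −
Runs: +×1, −×2, +×2, −×1 → 4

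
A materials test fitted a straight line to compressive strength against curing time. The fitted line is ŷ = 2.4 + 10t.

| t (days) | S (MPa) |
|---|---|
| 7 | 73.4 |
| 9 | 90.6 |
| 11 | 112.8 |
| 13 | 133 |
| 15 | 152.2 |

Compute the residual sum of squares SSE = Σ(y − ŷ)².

t=7: ŷ = 2.4 + 10·7 = 72.4; r = 73.4 − 72.4 = 1
t=9: ŷ = 2.4 + 10·9 = 92.4; r = 90.6 − 92.4 = -1.8
t=11: ŷ = 2.4 + 10·11 = 112.4; r = 112.8 − 112.4 = 0.4
t=13: ŷ = 2.4 + 10·13 = 132.4; r = 133 − 132.4 = 0.6
t=15: ŷ = 2.4 + 10·15 = 152.4; r = 152.2 − 152.4 = -0.2
SSE = 1 + 3.24 + 0.16 + 0.36 + 0.04 = 4.8

SSE = 4.8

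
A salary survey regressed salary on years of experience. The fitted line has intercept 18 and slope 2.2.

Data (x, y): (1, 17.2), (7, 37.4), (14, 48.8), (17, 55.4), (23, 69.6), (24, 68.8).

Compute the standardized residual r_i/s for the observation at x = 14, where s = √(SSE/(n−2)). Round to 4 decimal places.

0.0000

x=1: ŷ = 18 + 2.2·1 = 20.2; r = 17.2 − 20.2 = -3
x=7: ŷ = 18 + 2.2·7 = 33.4; r = 37.4 − 33.4 = 4
x=14: ŷ = 18 + 2.2·14 = 48.8; r = 48.8 − 48.8 = 0
x=17: ŷ = 18 + 2.2·17 = 55.4; r = 55.4 − 55.4 = 0
x=23: ŷ = 18 + 2.2·23 = 68.6; r = 69.6 − 68.6 = 1
x=24: ŷ = 18 + 2.2·24 = 70.8; r = 68.8 − 70.8 = -2
SSE = 9 + 16 + 0 + 0 + 1 + 4 = 30
s = √(30/4) = 2.73861
r/s = 0 / 2.73861 = 0.0000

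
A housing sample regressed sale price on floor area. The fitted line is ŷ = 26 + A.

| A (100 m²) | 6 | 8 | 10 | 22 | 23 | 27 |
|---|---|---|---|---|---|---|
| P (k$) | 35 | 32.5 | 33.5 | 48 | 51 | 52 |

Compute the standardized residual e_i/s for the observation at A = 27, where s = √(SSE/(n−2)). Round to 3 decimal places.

-0.422

A=6: ŷ = 26 + 6 = 32; e = 35 − 32 = 3
A=8: ŷ = 26 + 8 = 34; e = 32.5 − 34 = -1.5
A=10: ŷ = 26 + 10 = 36; e = 33.5 − 36 = -2.5
A=22: ŷ = 26 + 22 = 48; e = 48 − 48 = 0
A=23: ŷ = 26 + 23 = 49; e = 51 − 49 = 2
A=27: ŷ = 26 + 27 = 53; e = 52 − 53 = -1
SSE = 9 + 2.25 + 6.25 + 0 + 4 + 1 = 22.5
s = √(22.5/4) = 2.37171
e/s = -1 / 2.37171 = -0.422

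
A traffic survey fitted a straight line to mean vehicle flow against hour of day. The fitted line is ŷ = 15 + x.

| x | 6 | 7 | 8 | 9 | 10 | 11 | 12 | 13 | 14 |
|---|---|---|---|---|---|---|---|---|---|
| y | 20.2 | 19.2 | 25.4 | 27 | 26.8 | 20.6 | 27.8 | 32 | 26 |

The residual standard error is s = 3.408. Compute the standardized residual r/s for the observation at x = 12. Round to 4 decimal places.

ŷ = 15 + 12 = 27
r = 27.8 − 27 = 0.8
r/s = 0.8 / 3.408 = 0.2347

0.2347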